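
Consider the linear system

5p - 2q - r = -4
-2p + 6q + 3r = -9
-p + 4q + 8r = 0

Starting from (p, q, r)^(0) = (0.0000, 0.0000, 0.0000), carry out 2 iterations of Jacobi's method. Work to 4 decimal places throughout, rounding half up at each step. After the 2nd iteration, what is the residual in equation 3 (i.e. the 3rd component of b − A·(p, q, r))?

0.4668

Iteration 1:
  p = (-4 - (-2)·0.0000 - (-1)·0.0000) / (5) = -0.8000
  q = (-9 - (-2)·0.0000 - (3)·0.0000) / (6) = -1.5000
  r = (0 - (-1)·0.0000 - (4)·0.0000) / (8) = 0.0000
Iteration 2:
  p = (-4 - (-2)·-1.5000 - (-1)·0.0000) / (5) = -1.4000
  q = (-9 - (-2)·-0.8000 - (3)·0.0000) / (6) = -1.7667
  r = (0 - (-1)·-0.8000 - (4)·-1.5000) / (8) = 0.6500
Residual b − A·x = (0.1166, -3.1498, 0.4668)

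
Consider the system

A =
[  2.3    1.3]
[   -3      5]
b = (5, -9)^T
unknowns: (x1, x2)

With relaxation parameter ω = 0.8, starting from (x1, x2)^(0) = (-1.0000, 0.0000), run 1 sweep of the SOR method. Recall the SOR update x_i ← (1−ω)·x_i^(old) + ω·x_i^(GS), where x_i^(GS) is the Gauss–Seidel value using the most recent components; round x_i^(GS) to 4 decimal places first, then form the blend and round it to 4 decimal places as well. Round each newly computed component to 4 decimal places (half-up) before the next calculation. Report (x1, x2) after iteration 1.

(1.5391, -0.7012)

Iteration 1:
  x1: GS value = (5 - (1.3)·0.0000) / (2.3) = 2.1739;  x1 ← (1−ω)·-1.0000 + ω·2.1739 = 1.5391
  x2: GS value = (-9 - (-3)·1.5391) / (5) = -0.8765;  x2 ← (1−ω)·0.0000 + ω·-0.8765 = -0.7012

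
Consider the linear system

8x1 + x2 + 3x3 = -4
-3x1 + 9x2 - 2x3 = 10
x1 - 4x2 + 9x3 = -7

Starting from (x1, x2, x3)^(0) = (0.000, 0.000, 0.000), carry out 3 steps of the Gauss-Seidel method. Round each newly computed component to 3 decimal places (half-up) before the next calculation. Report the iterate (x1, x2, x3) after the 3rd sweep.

(-0.485, 0.876, -0.335)

Iteration 1:
  x1 = (-4 - (1)·0.000 - (3)·0.000) / (8) = -0.500
  x2 = (10 - (-3)·-0.500 - (-2)·0.000) / (9) = 0.944
  x3 = (-7 - (1)·-0.500 - (-4)·0.944) / (9) = -0.303
Iteration 2:
  x1 = (-4 - (1)·0.944 - (3)·-0.303) / (8) = -0.504
  x2 = (10 - (-3)·-0.504 - (-2)·-0.303) / (9) = 0.876
  x3 = (-7 - (1)·-0.504 - (-4)·0.876) / (9) = -0.332
Iteration 3:
  x1 = (-4 - (1)·0.876 - (3)·-0.332) / (8) = -0.485
  x2 = (10 - (-3)·-0.485 - (-2)·-0.332) / (9) = 0.876
  x3 = (-7 - (1)·-0.485 - (-4)·0.876) / (9) = -0.335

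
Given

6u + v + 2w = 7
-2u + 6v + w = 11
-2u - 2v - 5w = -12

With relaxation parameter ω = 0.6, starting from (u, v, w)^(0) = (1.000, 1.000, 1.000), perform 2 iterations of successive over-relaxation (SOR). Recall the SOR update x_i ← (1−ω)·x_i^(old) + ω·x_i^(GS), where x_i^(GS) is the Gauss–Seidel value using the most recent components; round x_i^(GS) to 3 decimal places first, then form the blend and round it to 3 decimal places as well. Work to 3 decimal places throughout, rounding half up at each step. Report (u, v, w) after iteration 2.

Iteration 1:
  u: GS value = (7 - (1)·1.000 - (2)·1.000) / (6) = 0.667;  u ← (1−ω)·1.000 + ω·0.667 = 0.800
  v: GS value = (11 - (-2)·0.800 - (1)·1.000) / (6) = 1.933;  v ← (1−ω)·1.000 + ω·1.933 = 1.560
  w: GS value = (-12 - (-2)·0.800 - (-2)·1.560) / (-5) = 1.456;  w ← (1−ω)·1.000 + ω·1.456 = 1.274
Iteration 2:
  u: GS value = (7 - (1)·1.560 - (2)·1.274) / (6) = 0.482;  u ← (1−ω)·0.800 + ω·0.482 = 0.609
  v: GS value = (11 - (-2)·0.609 - (1)·1.274) / (6) = 1.824;  v ← (1−ω)·1.560 + ω·1.824 = 1.718
  w: GS value = (-12 - (-2)·0.609 - (-2)·1.718) / (-5) = 1.469;  w ← (1−ω)·1.274 + ω·1.469 = 1.391

(0.609, 1.718, 1.391)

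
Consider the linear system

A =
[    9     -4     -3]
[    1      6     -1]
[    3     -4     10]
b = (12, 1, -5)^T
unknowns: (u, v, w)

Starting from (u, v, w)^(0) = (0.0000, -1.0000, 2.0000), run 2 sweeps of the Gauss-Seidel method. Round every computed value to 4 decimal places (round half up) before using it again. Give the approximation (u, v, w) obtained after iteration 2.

(1.1502, -0.1701, -0.9131)

Iteration 1:
  u = (12 - (-4)·-1.0000 - (-3)·2.0000) / (9) = 1.5556
  v = (1 - (1)·1.5556 - (-1)·2.0000) / (6) = 0.2407
  w = (-5 - (3)·1.5556 - (-4)·0.2407) / (10) = -0.8704
Iteration 2:
  u = (12 - (-4)·0.2407 - (-3)·-0.8704) / (9) = 1.1502
  v = (1 - (1)·1.1502 - (-1)·-0.8704) / (6) = -0.1701
  w = (-5 - (3)·1.1502 - (-4)·-0.1701) / (10) = -0.9131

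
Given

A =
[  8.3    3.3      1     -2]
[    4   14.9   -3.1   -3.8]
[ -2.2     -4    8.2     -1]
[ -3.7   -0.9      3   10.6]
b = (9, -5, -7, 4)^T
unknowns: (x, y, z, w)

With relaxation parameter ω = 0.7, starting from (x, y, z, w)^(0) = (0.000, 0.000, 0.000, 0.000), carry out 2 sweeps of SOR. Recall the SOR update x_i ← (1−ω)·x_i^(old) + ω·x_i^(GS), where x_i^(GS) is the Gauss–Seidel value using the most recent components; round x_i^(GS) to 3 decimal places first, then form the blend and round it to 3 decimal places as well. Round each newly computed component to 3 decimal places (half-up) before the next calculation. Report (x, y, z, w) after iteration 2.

(1.232, -0.567, -0.688, 0.831)

Iteration 1:
  x: GS value = (9 - (3.3)·0.000 - (1)·0.000 - (-2)·0.000) / (8.3) = 1.084;  x ← (1−ω)·0.000 + ω·1.084 = 0.759
  y: GS value = (-5 - (4)·0.759 - (-3.1)·0.000 - (-3.8)·0.000) / (14.9) = -0.539;  y ← (1−ω)·0.000 + ω·-0.539 = -0.377
  z: GS value = (-7 - (-2.2)·0.759 - (-4)·-0.377 - (-1)·0.000) / (8.2) = -0.834;  z ← (1−ω)·0.000 + ω·-0.834 = -0.584
  w: GS value = (4 - (-3.7)·0.759 - (-0.9)·-0.377 - (3)·-0.584) / (10.6) = 0.776;  w ← (1−ω)·0.000 + ω·0.776 = 0.543
Iteration 2:
  x: GS value = (9 - (3.3)·-0.377 - (1)·-0.584 - (-2)·0.543) / (8.3) = 1.435;  x ← (1−ω)·0.759 + ω·1.435 = 1.232
  y: GS value = (-5 - (4)·1.232 - (-3.1)·-0.584 - (-3.8)·0.543) / (14.9) = -0.649;  y ← (1−ω)·-0.377 + ω·-0.649 = -0.567
  z: GS value = (-7 - (-2.2)·1.232 - (-4)·-0.567 - (-1)·0.543) / (8.2) = -0.733;  z ← (1−ω)·-0.584 + ω·-0.733 = -0.688
  w: GS value = (4 - (-3.7)·1.232 - (-0.9)·-0.567 - (3)·-0.688) / (10.6) = 0.954;  w ← (1−ω)·0.543 + ω·0.954 = 0.831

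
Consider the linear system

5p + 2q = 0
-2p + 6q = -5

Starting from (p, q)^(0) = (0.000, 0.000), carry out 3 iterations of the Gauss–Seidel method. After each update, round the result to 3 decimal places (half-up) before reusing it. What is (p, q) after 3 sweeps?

Iteration 1:
  p = (0 - (2)·0.000) / (5) = 0.000
  q = (-5 - (-2)·0.000) / (6) = -0.833
Iteration 2:
  p = (0 - (2)·-0.833) / (5) = 0.333
  q = (-5 - (-2)·0.333) / (6) = -0.722
Iteration 3:
  p = (0 - (2)·-0.722) / (5) = 0.289
  q = (-5 - (-2)·0.289) / (6) = -0.737

(0.289, -0.737)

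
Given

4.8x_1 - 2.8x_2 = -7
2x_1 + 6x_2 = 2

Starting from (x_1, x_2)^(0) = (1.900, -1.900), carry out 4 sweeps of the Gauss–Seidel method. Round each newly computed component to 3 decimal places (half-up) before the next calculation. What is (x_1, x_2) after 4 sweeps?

(-1.047, 0.682)

Iteration 1:
  x_1 = (-7 - (-2.8)·-1.900) / (4.8) = -2.567
  x_2 = (2 - (2)·-2.567) / (6) = 1.189
Iteration 2:
  x_1 = (-7 - (-2.8)·1.189) / (4.8) = -0.765
  x_2 = (2 - (2)·-0.765) / (6) = 0.588
Iteration 3:
  x_1 = (-7 - (-2.8)·0.588) / (4.8) = -1.115
  x_2 = (2 - (2)·-1.115) / (6) = 0.705
Iteration 4:
  x_1 = (-7 - (-2.8)·0.705) / (4.8) = -1.047
  x_2 = (2 - (2)·-1.047) / (6) = 0.682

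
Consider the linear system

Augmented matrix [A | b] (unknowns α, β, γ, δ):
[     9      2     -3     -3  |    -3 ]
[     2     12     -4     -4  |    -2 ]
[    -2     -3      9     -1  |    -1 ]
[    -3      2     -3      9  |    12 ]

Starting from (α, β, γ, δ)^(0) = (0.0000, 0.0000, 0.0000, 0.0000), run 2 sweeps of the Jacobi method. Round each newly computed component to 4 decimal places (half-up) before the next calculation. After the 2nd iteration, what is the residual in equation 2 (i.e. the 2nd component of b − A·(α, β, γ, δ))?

Iteration 1:
  α = (-3 - (2)·0.0000 - (-3)·0.0000 - (-3)·0.0000) / (9) = -0.3333
  β = (-2 - (2)·0.0000 - (-4)·0.0000 - (-4)·0.0000) / (12) = -0.1667
  γ = (-1 - (-2)·0.0000 - (-3)·0.0000 - (-1)·0.0000) / (9) = -0.1111
  δ = (12 - (-3)·0.0000 - (2)·0.0000 - (-3)·0.0000) / (9) = 1.3333
Iteration 2:
  α = (-3 - (2)·-0.1667 - (-3)·-0.1111 - (-3)·1.3333) / (9) = 0.1111
  β = (-2 - (2)·-0.3333 - (-4)·-0.1111 - (-4)·1.3333) / (12) = 0.2963
  γ = (-1 - (-2)·-0.3333 - (-3)·-0.1667 - (-1)·1.3333) / (9) = -0.0926
  δ = (12 - (-3)·-0.3333 - (2)·-0.1667 - (-3)·-0.1111) / (9) = 1.2222
Residual b − A·x = (-1.2037, -1.2594, 2.1667, 0.4631)

-1.2594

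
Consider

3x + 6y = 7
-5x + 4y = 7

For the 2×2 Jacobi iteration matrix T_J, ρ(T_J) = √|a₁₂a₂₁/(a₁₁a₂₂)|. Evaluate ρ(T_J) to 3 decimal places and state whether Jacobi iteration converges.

1.581

a₁₂a₂₁/(a₁₁a₂₂) = (6)·(-5) / ((3)·(4)) = -2.500000
ρ = √|-2.500000| = √2.500000 = 1.581
ρ > 1, so Jacobi diverges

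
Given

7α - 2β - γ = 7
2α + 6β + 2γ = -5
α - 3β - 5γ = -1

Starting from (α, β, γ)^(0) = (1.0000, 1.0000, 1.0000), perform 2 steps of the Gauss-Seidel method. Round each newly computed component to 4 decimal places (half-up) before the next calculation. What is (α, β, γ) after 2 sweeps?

Iteration 1:
  α = (7 - (-2)·1.0000 - (-1)·1.0000) / (7) = 1.4286
  β = (-5 - (2)·1.4286 - (2)·1.0000) / (6) = -1.6429
  γ = (-1 - (1)·1.4286 - (-3)·-1.6429) / (-5) = 1.4715
Iteration 2:
  α = (7 - (-2)·-1.6429 - (-1)·1.4715) / (7) = 0.7408
  β = (-5 - (2)·0.7408 - (2)·1.4715) / (6) = -1.5708
  γ = (-1 - (1)·0.7408 - (-3)·-1.5708) / (-5) = 1.2906

(0.7408, -1.5708, 1.2906)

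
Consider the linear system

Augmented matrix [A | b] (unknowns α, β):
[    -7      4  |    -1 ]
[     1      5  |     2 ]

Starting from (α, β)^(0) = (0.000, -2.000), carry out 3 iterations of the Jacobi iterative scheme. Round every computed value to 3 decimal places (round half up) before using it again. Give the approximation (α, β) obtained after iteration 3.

(0.486, 0.326)

Iteration 1:
  α = (-1 - (4)·-2.000) / (-7) = -1.000
  β = (2 - (1)·0.000) / (5) = 0.400
Iteration 2:
  α = (-1 - (4)·0.400) / (-7) = 0.371
  β = (2 - (1)·-1.000) / (5) = 0.600
Iteration 3:
  α = (-1 - (4)·0.600) / (-7) = 0.486
  β = (2 - (1)·0.371) / (5) = 0.326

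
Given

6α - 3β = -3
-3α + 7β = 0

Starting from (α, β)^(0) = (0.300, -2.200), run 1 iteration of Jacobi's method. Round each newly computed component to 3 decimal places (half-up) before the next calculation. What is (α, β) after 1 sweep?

Iteration 1:
  α = (-3 - (-3)·-2.200) / (6) = -1.600
  β = (0 - (-3)·0.300) / (7) = 0.129

(-1.600, 0.129)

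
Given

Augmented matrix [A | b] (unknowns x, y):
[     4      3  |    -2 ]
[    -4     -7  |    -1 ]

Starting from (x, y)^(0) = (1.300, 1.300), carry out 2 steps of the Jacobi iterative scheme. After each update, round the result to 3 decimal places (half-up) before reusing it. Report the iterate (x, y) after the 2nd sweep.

(-0.050, 0.986)

Iteration 1:
  x = (-2 - (3)·1.300) / (4) = -1.475
  y = (-1 - (-4)·1.300) / (-7) = -0.600
Iteration 2:
  x = (-2 - (3)·-0.600) / (4) = -0.050
  y = (-1 - (-4)·-1.475) / (-7) = 0.986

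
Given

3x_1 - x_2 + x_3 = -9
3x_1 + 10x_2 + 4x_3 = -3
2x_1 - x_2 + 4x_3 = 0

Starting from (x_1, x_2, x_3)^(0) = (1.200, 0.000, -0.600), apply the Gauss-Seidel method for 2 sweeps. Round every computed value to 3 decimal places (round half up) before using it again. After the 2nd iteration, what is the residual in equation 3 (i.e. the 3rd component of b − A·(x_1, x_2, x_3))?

0.000

Iteration 1:
  x_1 = (-9 - (-1)·0.000 - (1)·-0.600) / (3) = -2.800
  x_2 = (-3 - (3)·-2.800 - (4)·-0.600) / (10) = 0.780
  x_3 = (0 - (2)·-2.800 - (-1)·0.780) / (4) = 1.595
Iteration 2:
  x_1 = (-9 - (-1)·0.780 - (1)·1.595) / (3) = -3.272
  x_2 = (-3 - (3)·-3.272 - (4)·1.595) / (10) = 0.044
  x_3 = (0 - (2)·-3.272 - (-1)·0.044) / (4) = 1.647
Residual b − A·x = (-0.787, -0.212, 0.000)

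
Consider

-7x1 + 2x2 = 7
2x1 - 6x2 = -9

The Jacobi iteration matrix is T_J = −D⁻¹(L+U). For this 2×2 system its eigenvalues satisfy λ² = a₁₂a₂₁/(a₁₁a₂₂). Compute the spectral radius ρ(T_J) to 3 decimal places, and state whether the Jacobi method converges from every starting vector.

0.309

a₁₂a₂₁/(a₁₁a₂₂) = (2)·(2) / ((-7)·(-6)) = 0.095238
ρ = √|0.095238| = √0.095238 = 0.309
ρ < 1, so Jacobi converges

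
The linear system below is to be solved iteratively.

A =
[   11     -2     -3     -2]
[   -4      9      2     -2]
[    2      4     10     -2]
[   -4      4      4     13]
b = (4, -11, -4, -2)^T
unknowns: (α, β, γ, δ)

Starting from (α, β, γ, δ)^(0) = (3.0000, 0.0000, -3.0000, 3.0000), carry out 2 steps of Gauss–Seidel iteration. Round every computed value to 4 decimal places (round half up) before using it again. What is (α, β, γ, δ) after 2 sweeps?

Iteration 1:
  α = (4 - (-2)·0.0000 - (-3)·-3.0000 - (-2)·3.0000) / (11) = 0.0909
  β = (-11 - (-4)·0.0909 - (2)·-3.0000 - (-2)·3.0000) / (9) = 0.1515
  γ = (-4 - (2)·0.0909 - (4)·0.1515 - (-2)·3.0000) / (10) = 0.1212
  δ = (-2 - (-4)·0.0909 - (4)·0.1515 - (4)·0.1212) / (13) = -0.2098
Iteration 2:
  α = (4 - (-2)·0.1515 - (-3)·0.1212 - (-2)·-0.2098) / (11) = 0.3861
  β = (-11 - (-4)·0.3861 - (2)·0.1212 - (-2)·-0.2098) / (9) = -1.1242
  γ = (-4 - (2)·0.3861 - (4)·-1.1242 - (-2)·-0.2098) / (10) = -0.0695
  δ = (-2 - (-4)·0.3861 - (4)·-1.1242 - (4)·-0.0695) / (13) = 0.3322

(0.3861, -1.1242, -0.0695, 0.3322)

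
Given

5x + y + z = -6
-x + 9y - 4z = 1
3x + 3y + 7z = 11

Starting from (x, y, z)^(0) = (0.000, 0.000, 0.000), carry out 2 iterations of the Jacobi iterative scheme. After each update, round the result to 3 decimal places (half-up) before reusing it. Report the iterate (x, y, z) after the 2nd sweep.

(-1.536, 0.676, 2.038)

Iteration 1:
  x = (-6 - (1)·0.000 - (1)·0.000) / (5) = -1.200
  y = (1 - (-1)·0.000 - (-4)·0.000) / (9) = 0.111
  z = (11 - (3)·0.000 - (3)·0.000) / (7) = 1.571
Iteration 2:
  x = (-6 - (1)·0.111 - (1)·1.571) / (5) = -1.536
  y = (1 - (-1)·-1.200 - (-4)·1.571) / (9) = 0.676
  z = (11 - (3)·-1.200 - (3)·0.111) / (7) = 2.038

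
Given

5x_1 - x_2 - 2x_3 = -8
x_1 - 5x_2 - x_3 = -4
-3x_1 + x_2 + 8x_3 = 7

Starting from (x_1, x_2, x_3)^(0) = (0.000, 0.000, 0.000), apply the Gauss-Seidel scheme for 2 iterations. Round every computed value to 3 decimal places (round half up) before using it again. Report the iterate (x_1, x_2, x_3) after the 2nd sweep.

(-1.418, 0.473, 0.284)

Iteration 1:
  x_1 = (-8 - (-1)·0.000 - (-2)·0.000) / (5) = -1.600
  x_2 = (-4 - (1)·-1.600 - (-1)·0.000) / (-5) = 0.480
  x_3 = (7 - (-3)·-1.600 - (1)·0.480) / (8) = 0.215
Iteration 2:
  x_1 = (-8 - (-1)·0.480 - (-2)·0.215) / (5) = -1.418
  x_2 = (-4 - (1)·-1.418 - (-1)·0.215) / (-5) = 0.473
  x_3 = (7 - (-3)·-1.418 - (1)·0.473) / (8) = 0.284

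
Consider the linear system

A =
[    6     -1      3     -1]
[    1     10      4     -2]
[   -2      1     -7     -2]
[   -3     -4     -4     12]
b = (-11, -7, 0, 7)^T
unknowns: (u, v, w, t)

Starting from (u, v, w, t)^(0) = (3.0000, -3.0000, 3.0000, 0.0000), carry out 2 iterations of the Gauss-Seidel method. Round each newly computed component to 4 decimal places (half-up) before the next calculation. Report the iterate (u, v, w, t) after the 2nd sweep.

(-2.6234, -0.9066, 0.7879, -0.1121)

Iteration 1:
  u = (-11 - (-1)·-3.0000 - (3)·3.0000 - (-1)·0.0000) / (6) = -3.8333
  v = (-7 - (1)·-3.8333 - (4)·3.0000 - (-2)·0.0000) / (10) = -1.5167
  w = (0 - (-2)·-3.8333 - (1)·-1.5167 - (-2)·0.0000) / (-7) = 0.8786
  t = (7 - (-3)·-3.8333 - (-4)·-1.5167 - (-4)·0.8786) / (12) = -0.5877
Iteration 2:
  u = (-11 - (-1)·-1.5167 - (3)·0.8786 - (-1)·-0.5877) / (6) = -2.6234
  v = (-7 - (1)·-2.6234 - (4)·0.8786 - (-2)·-0.5877) / (10) = -0.9066
  w = (0 - (-2)·-2.6234 - (1)·-0.9066 - (-2)·-0.5877) / (-7) = 0.7879
  t = (7 - (-3)·-2.6234 - (-4)·-0.9066 - (-4)·0.7879) / (12) = -0.1121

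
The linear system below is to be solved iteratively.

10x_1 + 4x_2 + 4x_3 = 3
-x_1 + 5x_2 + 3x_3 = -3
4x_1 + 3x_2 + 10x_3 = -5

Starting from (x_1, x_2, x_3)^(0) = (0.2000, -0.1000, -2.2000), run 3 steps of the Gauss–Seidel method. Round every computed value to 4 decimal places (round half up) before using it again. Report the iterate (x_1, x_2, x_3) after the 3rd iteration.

Iteration 1:
  x_1 = (3 - (4)·-0.1000 - (4)·-2.2000) / (10) = 1.2200
  x_2 = (-3 - (-1)·1.2200 - (3)·-2.2000) / (5) = 0.9640
  x_3 = (-5 - (4)·1.2200 - (3)·0.9640) / (10) = -1.2772
Iteration 2:
  x_1 = (3 - (4)·0.9640 - (4)·-1.2772) / (10) = 0.4253
  x_2 = (-3 - (-1)·0.4253 - (3)·-1.2772) / (5) = 0.2514
  x_3 = (-5 - (4)·0.4253 - (3)·0.2514) / (10) = -0.7455
Iteration 3:
  x_1 = (3 - (4)·0.2514 - (4)·-0.7455) / (10) = 0.4976
  x_2 = (-3 - (-1)·0.4976 - (3)·-0.7455) / (5) = -0.0532
  x_3 = (-5 - (4)·0.4976 - (3)·-0.0532) / (10) = -0.6831

(0.4976, -0.0532, -0.6831)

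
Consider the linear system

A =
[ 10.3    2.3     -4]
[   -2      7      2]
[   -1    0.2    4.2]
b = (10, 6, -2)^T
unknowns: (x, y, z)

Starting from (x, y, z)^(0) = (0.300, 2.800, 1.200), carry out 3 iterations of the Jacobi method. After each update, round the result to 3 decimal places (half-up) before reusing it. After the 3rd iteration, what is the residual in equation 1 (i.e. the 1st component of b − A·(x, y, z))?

-0.033

Iteration 1:
  x = (10 - (2.3)·2.800 - (-4)·1.200) / (10.3) = 0.812
  y = (6 - (-2)·0.300 - (2)·1.200) / (7) = 0.600
  z = (-2 - (-1)·0.300 - (0.2)·2.800) / (4.2) = -0.538
Iteration 2:
  x = (10 - (2.3)·0.600 - (-4)·-0.538) / (10.3) = 0.628
  y = (6 - (-2)·0.812 - (2)·-0.538) / (7) = 1.243
  z = (-2 - (-1)·0.812 - (0.2)·0.600) / (4.2) = -0.311
Iteration 3:
  x = (10 - (2.3)·1.243 - (-4)·-0.311) / (10.3) = 0.573
  y = (6 - (-2)·0.628 - (2)·-0.311) / (7) = 1.125
  z = (-2 - (-1)·0.628 - (0.2)·1.243) / (4.2) = -0.386
Residual b − A·x = (-0.033, 0.043, -0.031)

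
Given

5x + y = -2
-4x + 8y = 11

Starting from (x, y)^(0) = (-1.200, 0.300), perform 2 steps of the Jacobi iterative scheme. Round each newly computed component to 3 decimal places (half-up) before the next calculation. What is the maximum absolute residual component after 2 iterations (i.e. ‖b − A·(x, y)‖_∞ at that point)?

0.380

Iteration 1:
  x = (-2 - (1)·0.300) / (5) = -0.460
  y = (11 - (-4)·-1.200) / (8) = 0.775
Iteration 2:
  x = (-2 - (1)·0.775) / (5) = -0.555
  y = (11 - (-4)·-0.460) / (8) = 1.145
Residual b − A·x = (-0.370, -0.380); ∞-norm = 0.380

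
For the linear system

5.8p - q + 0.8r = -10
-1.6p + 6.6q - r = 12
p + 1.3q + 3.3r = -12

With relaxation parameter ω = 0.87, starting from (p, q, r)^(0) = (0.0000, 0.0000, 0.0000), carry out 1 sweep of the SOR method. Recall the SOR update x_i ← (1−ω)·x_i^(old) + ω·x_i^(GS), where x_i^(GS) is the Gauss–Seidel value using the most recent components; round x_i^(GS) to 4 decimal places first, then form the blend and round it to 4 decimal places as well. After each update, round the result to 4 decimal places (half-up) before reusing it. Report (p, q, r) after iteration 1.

(-1.5000, 1.2654, -3.2019)

Iteration 1:
  p: GS value = (-10 - (-1)·0.0000 - (0.8)·0.0000) / (5.8) = -1.7241;  p ← (1−ω)·0.0000 + ω·-1.7241 = -1.5000
  q: GS value = (12 - (-1.6)·-1.5000 - (-1)·0.0000) / (6.6) = 1.4545;  q ← (1−ω)·0.0000 + ω·1.4545 = 1.2654
  r: GS value = (-12 - (1)·-1.5000 - (1.3)·1.2654) / (3.3) = -3.6803;  r ← (1−ω)·0.0000 + ω·-3.6803 = -3.2019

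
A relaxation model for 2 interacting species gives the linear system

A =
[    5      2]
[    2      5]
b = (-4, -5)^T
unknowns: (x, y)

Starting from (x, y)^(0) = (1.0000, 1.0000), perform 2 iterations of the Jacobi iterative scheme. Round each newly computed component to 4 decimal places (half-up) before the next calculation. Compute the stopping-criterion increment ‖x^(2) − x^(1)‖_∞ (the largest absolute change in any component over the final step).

0.9600

Iteration 1:
  x = (-4 - (2)·1.0000) / (5) = -1.2000
  y = (-5 - (2)·1.0000) / (5) = -1.4000
Iteration 2:
  x = (-4 - (2)·-1.4000) / (5) = -0.2400
  y = (-5 - (2)·-1.2000) / (5) = -0.5200
Change: (0.9600, 0.8800) → max |·| = 0.9600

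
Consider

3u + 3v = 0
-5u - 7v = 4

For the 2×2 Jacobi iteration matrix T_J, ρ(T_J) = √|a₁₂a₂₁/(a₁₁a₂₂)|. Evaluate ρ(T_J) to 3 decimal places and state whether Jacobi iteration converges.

a₁₂a₂₁/(a₁₁a₂₂) = (3)·(-5) / ((3)·(-7)) = 0.714286
ρ = √|0.714286| = √0.714286 = 0.845
ρ < 1, so Jacobi converges

0.845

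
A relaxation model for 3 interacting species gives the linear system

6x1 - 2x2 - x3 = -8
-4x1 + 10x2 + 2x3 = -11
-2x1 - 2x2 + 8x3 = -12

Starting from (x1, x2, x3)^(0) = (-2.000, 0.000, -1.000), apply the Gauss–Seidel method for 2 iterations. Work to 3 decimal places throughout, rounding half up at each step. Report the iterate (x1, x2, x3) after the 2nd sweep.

(-2.208, -1.533, -2.435)

Iteration 1:
  x1 = (-8 - (-2)·0.000 - (-1)·-1.000) / (6) = -1.500
  x2 = (-11 - (-4)·-1.500 - (2)·-1.000) / (10) = -1.500
  x3 = (-12 - (-2)·-1.500 - (-2)·-1.500) / (8) = -2.250
Iteration 2:
  x1 = (-8 - (-2)·-1.500 - (-1)·-2.250) / (6) = -2.208
  x2 = (-11 - (-4)·-2.208 - (2)·-2.250) / (10) = -1.533
  x3 = (-12 - (-2)·-2.208 - (-2)·-1.533) / (8) = -2.435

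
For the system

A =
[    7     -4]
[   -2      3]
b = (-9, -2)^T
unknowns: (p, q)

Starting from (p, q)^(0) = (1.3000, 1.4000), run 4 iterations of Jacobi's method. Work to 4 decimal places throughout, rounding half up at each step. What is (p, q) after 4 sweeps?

(-2.1129, -1.9011)

Iteration 1:
  p = (-9 - (-4)·1.4000) / (7) = -0.4857
  q = (-2 - (-2)·1.3000) / (3) = 0.2000
Iteration 2:
  p = (-9 - (-4)·0.2000) / (7) = -1.1714
  q = (-2 - (-2)·-0.4857) / (3) = -0.9905
Iteration 3:
  p = (-9 - (-4)·-0.9905) / (7) = -1.8517
  q = (-2 - (-2)·-1.1714) / (3) = -1.4476
Iteration 4:
  p = (-9 - (-4)·-1.4476) / (7) = -2.1129
  q = (-2 - (-2)·-1.8517) / (3) = -1.9011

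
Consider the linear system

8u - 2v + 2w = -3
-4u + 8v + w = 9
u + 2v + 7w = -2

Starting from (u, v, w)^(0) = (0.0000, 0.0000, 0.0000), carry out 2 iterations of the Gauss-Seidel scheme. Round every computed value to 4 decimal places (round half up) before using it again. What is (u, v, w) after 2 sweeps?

(-0.0156, 1.1797, -0.6205)

Iteration 1:
  u = (-3 - (-2)·0.0000 - (2)·0.0000) / (8) = -0.3750
  v = (9 - (-4)·-0.3750 - (1)·0.0000) / (8) = 0.9375
  w = (-2 - (1)·-0.3750 - (2)·0.9375) / (7) = -0.5000
Iteration 2:
  u = (-3 - (-2)·0.9375 - (2)·-0.5000) / (8) = -0.0156
  v = (9 - (-4)·-0.0156 - (1)·-0.5000) / (8) = 1.1797
  w = (-2 - (1)·-0.0156 - (2)·1.1797) / (7) = -0.6205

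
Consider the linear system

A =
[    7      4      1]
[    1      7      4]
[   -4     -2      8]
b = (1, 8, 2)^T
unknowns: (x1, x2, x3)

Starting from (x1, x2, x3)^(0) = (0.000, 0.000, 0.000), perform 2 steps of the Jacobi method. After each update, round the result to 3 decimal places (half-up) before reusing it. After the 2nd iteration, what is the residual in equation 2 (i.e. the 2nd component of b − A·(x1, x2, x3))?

-0.742

Iteration 1:
  x1 = (1 - (4)·0.000 - (1)·0.000) / (7) = 0.143
  x2 = (8 - (1)·0.000 - (4)·0.000) / (7) = 1.143
  x3 = (2 - (-4)·0.000 - (-2)·0.000) / (8) = 0.250
Iteration 2:
  x1 = (1 - (4)·1.143 - (1)·0.250) / (7) = -0.546
  x2 = (8 - (1)·0.143 - (4)·0.250) / (7) = 0.980
  x3 = (2 - (-4)·0.143 - (-2)·1.143) / (8) = 0.607
Residual b − A·x = (0.295, -0.742, -3.080)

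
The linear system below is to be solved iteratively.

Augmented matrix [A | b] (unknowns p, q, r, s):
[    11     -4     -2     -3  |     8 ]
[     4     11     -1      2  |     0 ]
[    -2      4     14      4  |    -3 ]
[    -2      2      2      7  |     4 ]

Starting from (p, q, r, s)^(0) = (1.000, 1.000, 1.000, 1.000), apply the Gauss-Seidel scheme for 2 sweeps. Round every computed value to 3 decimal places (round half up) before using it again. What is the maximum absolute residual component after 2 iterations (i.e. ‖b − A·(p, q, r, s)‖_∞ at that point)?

Iteration 1:
  p = (8 - (-4)·1.000 - (-2)·1.000 - (-3)·1.000) / (11) = 1.545
  q = (0 - (4)·1.545 - (-1)·1.000 - (2)·1.000) / (11) = -0.653
  r = (-3 - (-2)·1.545 - (4)·-0.653 - (4)·1.000) / (14) = -0.093
  s = (4 - (-2)·1.545 - (2)·-0.653 - (2)·-0.093) / (7) = 1.226
Iteration 2:
  p = (8 - (-4)·-0.653 - (-2)·-0.093 - (-3)·1.226) / (11) = 0.807
  q = (0 - (4)·0.807 - (-1)·-0.093 - (2)·1.226) / (11) = -0.525
  r = (-3 - (-2)·0.807 - (4)·-0.525 - (4)·1.226) / (14) = -0.299
  s = (4 - (-2)·0.807 - (2)·-0.525 - (2)·-0.299) / (7) = 1.037
Residual b − A·x = (-0.464, 0.174, 0.752, 0.003); ∞-norm = 0.752

0.752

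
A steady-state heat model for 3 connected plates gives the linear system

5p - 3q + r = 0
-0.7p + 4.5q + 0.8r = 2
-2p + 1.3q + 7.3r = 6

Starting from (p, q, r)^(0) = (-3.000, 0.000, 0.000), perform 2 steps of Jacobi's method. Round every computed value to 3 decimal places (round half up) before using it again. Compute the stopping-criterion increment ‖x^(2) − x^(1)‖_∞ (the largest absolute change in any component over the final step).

0.826

Iteration 1:
  p = (0 - (-3)·0.000 - (1)·0.000) / (5) = 0.000
  q = (2 - (-0.7)·-3.000 - (0.8)·0.000) / (4.5) = -0.022
  r = (6 - (-2)·-3.000 - (1.3)·0.000) / (7.3) = 0.000
Iteration 2:
  p = (0 - (-3)·-0.022 - (1)·0.000) / (5) = -0.013
  q = (2 - (-0.7)·0.000 - (0.8)·0.000) / (4.5) = 0.444
  r = (6 - (-2)·0.000 - (1.3)·-0.022) / (7.3) = 0.826
Change: (-0.013, 0.466, 0.826) → max |·| = 0.826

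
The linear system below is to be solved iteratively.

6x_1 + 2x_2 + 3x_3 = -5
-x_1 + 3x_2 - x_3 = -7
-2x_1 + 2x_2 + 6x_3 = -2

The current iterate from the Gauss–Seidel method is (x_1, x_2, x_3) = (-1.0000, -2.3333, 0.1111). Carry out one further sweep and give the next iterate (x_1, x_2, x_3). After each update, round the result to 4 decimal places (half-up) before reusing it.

(-0.1111, -2.3333, 0.4074)

One sweep:
  x_1 = (-5 - (2)·-2.3333 - (3)·0.1111) / (6) = -0.1111
  x_2 = (-7 - (-1)·-0.1111 - (-1)·0.1111) / (3) = -2.3333
  x_3 = (-2 - (-2)·-0.1111 - (2)·-2.3333) / (6) = 0.4074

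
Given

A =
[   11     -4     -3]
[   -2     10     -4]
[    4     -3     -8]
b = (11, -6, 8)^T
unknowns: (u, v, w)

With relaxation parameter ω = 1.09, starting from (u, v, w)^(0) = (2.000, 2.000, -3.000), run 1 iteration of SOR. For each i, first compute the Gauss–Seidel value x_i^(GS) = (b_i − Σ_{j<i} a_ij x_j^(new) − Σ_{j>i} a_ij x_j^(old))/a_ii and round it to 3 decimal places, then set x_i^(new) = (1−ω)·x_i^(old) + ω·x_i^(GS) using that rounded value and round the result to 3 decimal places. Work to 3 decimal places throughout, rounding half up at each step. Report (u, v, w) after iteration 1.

(0.811, -1.965, 0.425)

Iteration 1:
  u: GS value = (11 - (-4)·2.000 - (-3)·-3.000) / (11) = 0.909;  u ← (1−ω)·2.000 + ω·0.909 = 0.811
  v: GS value = (-6 - (-2)·0.811 - (-4)·-3.000) / (10) = -1.638;  v ← (1−ω)·2.000 + ω·-1.638 = -1.965
  w: GS value = (8 - (4)·0.811 - (-3)·-1.965) / (-8) = 0.142;  w ← (1−ω)·-3.000 + ω·0.142 = 0.425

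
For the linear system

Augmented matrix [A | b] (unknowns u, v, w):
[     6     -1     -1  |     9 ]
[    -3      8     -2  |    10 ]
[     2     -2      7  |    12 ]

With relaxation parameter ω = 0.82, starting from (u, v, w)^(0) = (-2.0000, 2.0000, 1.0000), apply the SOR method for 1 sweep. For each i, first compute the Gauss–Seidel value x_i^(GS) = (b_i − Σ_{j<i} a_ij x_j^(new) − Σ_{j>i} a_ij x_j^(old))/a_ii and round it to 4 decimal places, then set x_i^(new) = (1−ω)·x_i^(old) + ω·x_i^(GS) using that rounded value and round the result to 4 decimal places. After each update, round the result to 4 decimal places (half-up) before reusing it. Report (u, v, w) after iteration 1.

Iteration 1:
  u: GS value = (9 - (-1)·2.0000 - (-1)·1.0000) / (6) = 2.0000;  u ← (1−ω)·-2.0000 + ω·2.0000 = 1.2800
  v: GS value = (10 - (-3)·1.2800 - (-2)·1.0000) / (8) = 1.9800;  v ← (1−ω)·2.0000 + ω·1.9800 = 1.9836
  w: GS value = (12 - (2)·1.2800 - (-2)·1.9836) / (7) = 1.9153;  w ← (1−ω)·1.0000 + ω·1.9153 = 1.7505

(1.2800, 1.9836, 1.7505)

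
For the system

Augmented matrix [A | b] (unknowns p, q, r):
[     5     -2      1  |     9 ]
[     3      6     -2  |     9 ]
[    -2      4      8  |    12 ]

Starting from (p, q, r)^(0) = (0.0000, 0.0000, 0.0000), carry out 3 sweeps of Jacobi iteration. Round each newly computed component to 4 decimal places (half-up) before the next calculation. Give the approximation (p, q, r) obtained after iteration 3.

Iteration 1:
  p = (9 - (-2)·0.0000 - (1)·0.0000) / (5) = 1.8000
  q = (9 - (3)·0.0000 - (-2)·0.0000) / (6) = 1.5000
  r = (12 - (-2)·0.0000 - (4)·0.0000) / (8) = 1.5000
Iteration 2:
  p = (9 - (-2)·1.5000 - (1)·1.5000) / (5) = 2.1000
  q = (9 - (3)·1.8000 - (-2)·1.5000) / (6) = 1.1000
  r = (12 - (-2)·1.8000 - (4)·1.5000) / (8) = 1.2000
Iteration 3:
  p = (9 - (-2)·1.1000 - (1)·1.2000) / (5) = 2.0000
  q = (9 - (3)·2.1000 - (-2)·1.2000) / (6) = 0.8500
  r = (12 - (-2)·2.1000 - (4)·1.1000) / (8) = 1.4750

(2.0000, 0.8500, 1.4750)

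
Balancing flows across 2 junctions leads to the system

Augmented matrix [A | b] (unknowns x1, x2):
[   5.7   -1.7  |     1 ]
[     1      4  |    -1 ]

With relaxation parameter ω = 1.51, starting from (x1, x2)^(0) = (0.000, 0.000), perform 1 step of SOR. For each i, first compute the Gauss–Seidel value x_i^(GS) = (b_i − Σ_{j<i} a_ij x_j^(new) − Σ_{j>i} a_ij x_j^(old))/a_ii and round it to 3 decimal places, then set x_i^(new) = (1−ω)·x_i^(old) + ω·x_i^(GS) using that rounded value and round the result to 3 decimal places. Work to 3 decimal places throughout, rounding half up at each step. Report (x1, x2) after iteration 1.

Iteration 1:
  x1: GS value = (1 - (-1.7)·0.000) / (5.7) = 0.175;  x1 ← (1−ω)·0.000 + ω·0.175 = 0.264
  x2: GS value = (-1 - (1)·0.264) / (4) = -0.316;  x2 ← (1−ω)·0.000 + ω·-0.316 = -0.477

(0.264, -0.477)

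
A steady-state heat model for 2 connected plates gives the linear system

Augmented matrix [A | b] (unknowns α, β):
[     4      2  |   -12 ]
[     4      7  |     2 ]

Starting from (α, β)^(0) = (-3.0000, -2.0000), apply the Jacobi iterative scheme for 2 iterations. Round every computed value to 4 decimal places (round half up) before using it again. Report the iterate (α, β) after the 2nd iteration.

Iteration 1:
  α = (-12 - (2)·-2.0000) / (4) = -2.0000
  β = (2 - (4)·-3.0000) / (7) = 2.0000
Iteration 2:
  α = (-12 - (2)·2.0000) / (4) = -4.0000
  β = (2 - (4)·-2.0000) / (7) = 1.4286

(-4.0000, 1.4286)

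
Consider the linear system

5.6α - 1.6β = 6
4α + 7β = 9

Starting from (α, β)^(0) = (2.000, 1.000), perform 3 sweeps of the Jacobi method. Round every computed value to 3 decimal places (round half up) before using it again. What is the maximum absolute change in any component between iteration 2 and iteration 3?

Iteration 1:
  α = (6 - (-1.6)·1.000) / (5.6) = 1.357
  β = (9 - (4)·2.000) / (7) = 0.143
Iteration 2:
  α = (6 - (-1.6)·0.143) / (5.6) = 1.112
  β = (9 - (4)·1.357) / (7) = 0.510
Iteration 3:
  α = (6 - (-1.6)·0.510) / (5.6) = 1.217
  β = (9 - (4)·1.112) / (7) = 0.650
Change: (0.105, 0.140) → max |·| = 0.140

0.140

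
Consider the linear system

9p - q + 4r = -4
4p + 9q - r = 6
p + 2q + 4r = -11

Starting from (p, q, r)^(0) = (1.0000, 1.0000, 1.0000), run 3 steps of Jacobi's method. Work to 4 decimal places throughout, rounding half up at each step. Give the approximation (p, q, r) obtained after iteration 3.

(0.8347, -0.1461, -3.3488)

Iteration 1:
  p = (-4 - (-1)·1.0000 - (4)·1.0000) / (9) = -0.7778
  q = (6 - (4)·1.0000 - (-1)·1.0000) / (9) = 0.3333
  r = (-11 - (1)·1.0000 - (2)·1.0000) / (4) = -3.5000
Iteration 2:
  p = (-4 - (-1)·0.3333 - (4)·-3.5000) / (9) = 1.1481
  q = (6 - (4)·-0.7778 - (-1)·-3.5000) / (9) = 0.6235
  r = (-11 - (1)·-0.7778 - (2)·0.3333) / (4) = -2.7222
Iteration 3:
  p = (-4 - (-1)·0.6235 - (4)·-2.7222) / (9) = 0.8347
  q = (6 - (4)·1.1481 - (-1)·-2.7222) / (9) = -0.1461
  r = (-11 - (1)·1.1481 - (2)·0.6235) / (4) = -3.3488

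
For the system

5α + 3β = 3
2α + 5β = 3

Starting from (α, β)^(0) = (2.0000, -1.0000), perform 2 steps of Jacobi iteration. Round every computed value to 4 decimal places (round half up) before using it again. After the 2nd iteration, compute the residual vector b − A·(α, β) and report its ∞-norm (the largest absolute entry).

0.9600

Iteration 1:
  α = (3 - (3)·-1.0000) / (5) = 1.2000
  β = (3 - (2)·2.0000) / (5) = -0.2000
Iteration 2:
  α = (3 - (3)·-0.2000) / (5) = 0.7200
  β = (3 - (2)·1.2000) / (5) = 0.1200
Residual b − A·x = (-0.9600, 0.9600); ∞-norm = 0.9600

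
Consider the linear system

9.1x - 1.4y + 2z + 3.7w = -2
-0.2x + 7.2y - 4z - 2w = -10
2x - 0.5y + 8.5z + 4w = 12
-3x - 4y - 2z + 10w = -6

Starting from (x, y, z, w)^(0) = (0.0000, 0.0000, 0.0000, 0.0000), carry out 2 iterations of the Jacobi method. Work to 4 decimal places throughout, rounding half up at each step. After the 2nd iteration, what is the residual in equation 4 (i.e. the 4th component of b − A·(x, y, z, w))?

2.1106

Iteration 1:
  x = (-2 - (-1.4)·0.0000 - (2)·0.0000 - (3.7)·0.0000) / (9.1) = -0.2198
  y = (-10 - (-0.2)·0.0000 - (-4)·0.0000 - (-2)·0.0000) / (7.2) = -1.3889
  z = (12 - (2)·0.0000 - (-0.5)·0.0000 - (4)·0.0000) / (8.5) = 1.4118
  w = (-6 - (-3)·0.0000 - (-4)·0.0000 - (-2)·0.0000) / (10) = -0.6000
Iteration 2:
  x = (-2 - (-1.4)·-1.3889 - (2)·1.4118 - (3.7)·-0.6000) / (9.1) = -0.4998
  y = (-10 - (-0.2)·-0.2198 - (-4)·1.4118 - (-2)·-0.6000) / (7.2) = -0.7773
  z = (12 - (2)·-0.2198 - (-0.5)·-1.3889 - (4)·-0.6000) / (8.5) = 1.6641
  w = (-6 - (-3)·-0.2198 - (-4)·-1.3889 - (-2)·1.4118) / (10) = -0.9391
Residual b − A·x = (1.6064, 0.2748, 2.2225, 2.1106)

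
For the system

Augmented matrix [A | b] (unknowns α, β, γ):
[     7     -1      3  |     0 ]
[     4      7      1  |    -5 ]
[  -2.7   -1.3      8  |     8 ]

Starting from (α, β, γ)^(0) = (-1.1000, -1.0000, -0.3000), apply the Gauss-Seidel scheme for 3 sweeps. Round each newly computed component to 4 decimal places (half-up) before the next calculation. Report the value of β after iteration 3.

Iteration 1:
  α = (0 - (-1)·-1.0000 - (3)·-0.3000) / (7) = -0.0143
  β = (-5 - (4)·-0.0143 - (1)·-0.3000) / (7) = -0.6633
  γ = (8 - (-2.7)·-0.0143 - (-1.3)·-0.6633) / (8) = 0.8874
Iteration 2:
  α = (0 - (-1)·-0.6633 - (3)·0.8874) / (7) = -0.4751
  β = (-5 - (4)·-0.4751 - (1)·0.8874) / (7) = -0.5696
  γ = (8 - (-2.7)·-0.4751 - (-1.3)·-0.5696) / (8) = 0.7471
Iteration 3:
  α = (0 - (-1)·-0.5696 - (3)·0.7471) / (7) = -0.4016
  β = (-5 - (4)·-0.4016 - (1)·0.7471) / (7) = -0.5915
  γ = (8 - (-2.7)·-0.4016 - (-1.3)·-0.5915) / (8) = 0.7683

-0.5915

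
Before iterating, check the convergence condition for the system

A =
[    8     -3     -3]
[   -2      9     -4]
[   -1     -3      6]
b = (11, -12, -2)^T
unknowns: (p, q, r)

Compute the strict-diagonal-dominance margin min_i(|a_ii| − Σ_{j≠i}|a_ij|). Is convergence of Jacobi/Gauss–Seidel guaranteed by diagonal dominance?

2

row 1: |8| − (3+3) = 2
row 2: |9| − (2+4) = 3
row 3: |6| − (1+3) = 2
minimum over rows = 2 → strictly diagonally dominant (convergence guaranteed)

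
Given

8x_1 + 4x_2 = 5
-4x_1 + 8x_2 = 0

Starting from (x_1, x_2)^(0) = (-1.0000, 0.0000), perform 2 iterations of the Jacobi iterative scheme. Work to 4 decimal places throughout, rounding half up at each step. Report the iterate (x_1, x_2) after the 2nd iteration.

Iteration 1:
  x_1 = (5 - (4)·0.0000) / (8) = 0.6250
  x_2 = (0 - (-4)·-1.0000) / (8) = -0.5000
Iteration 2:
  x_1 = (5 - (4)·-0.5000) / (8) = 0.8750
  x_2 = (0 - (-4)·0.6250) / (8) = 0.3125

(0.8750, 0.3125)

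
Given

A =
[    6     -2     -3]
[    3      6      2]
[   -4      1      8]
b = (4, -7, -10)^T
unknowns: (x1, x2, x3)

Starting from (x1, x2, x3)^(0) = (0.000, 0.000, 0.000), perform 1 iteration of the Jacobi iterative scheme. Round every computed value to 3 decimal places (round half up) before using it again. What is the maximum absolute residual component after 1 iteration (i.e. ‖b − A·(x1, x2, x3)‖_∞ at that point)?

6.086

Iteration 1:
  x1 = (4 - (-2)·0.000 - (-3)·0.000) / (6) = 0.667
  x2 = (-7 - (3)·0.000 - (2)·0.000) / (6) = -1.167
  x3 = (-10 - (-4)·0.000 - (1)·0.000) / (8) = -1.250
Residual b − A·x = (-6.086, 0.501, 3.835); ∞-norm = 6.086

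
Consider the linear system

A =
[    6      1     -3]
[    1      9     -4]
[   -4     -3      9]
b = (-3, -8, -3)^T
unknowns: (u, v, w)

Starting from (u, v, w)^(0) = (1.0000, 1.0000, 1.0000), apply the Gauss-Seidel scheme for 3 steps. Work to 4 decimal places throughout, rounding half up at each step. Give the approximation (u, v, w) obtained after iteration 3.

Iteration 1:
  u = (-3 - (1)·1.0000 - (-3)·1.0000) / (6) = -0.1667
  v = (-8 - (1)·-0.1667 - (-4)·1.0000) / (9) = -0.4259
  w = (-3 - (-4)·-0.1667 - (-3)·-0.4259) / (9) = -0.5494
Iteration 2:
  u = (-3 - (1)·-0.4259 - (-3)·-0.5494) / (6) = -0.7037
  v = (-8 - (1)·-0.7037 - (-4)·-0.5494) / (9) = -1.0549
  w = (-3 - (-4)·-0.7037 - (-3)·-1.0549) / (9) = -0.9977
Iteration 3:
  u = (-3 - (1)·-1.0549 - (-3)·-0.9977) / (6) = -0.8230
  v = (-8 - (1)·-0.8230 - (-4)·-0.9977) / (9) = -1.2409
  w = (-3 - (-4)·-0.8230 - (-3)·-1.2409) / (9) = -1.1127

(-0.8230, -1.2409, -1.1127)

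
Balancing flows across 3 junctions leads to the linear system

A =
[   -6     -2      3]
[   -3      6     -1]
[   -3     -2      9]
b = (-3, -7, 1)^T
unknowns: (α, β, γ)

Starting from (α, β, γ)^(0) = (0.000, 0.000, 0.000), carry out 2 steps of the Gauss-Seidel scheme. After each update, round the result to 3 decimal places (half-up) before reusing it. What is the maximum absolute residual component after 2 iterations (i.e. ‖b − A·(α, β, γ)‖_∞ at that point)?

Iteration 1:
  α = (-3 - (-2)·0.000 - (3)·0.000) / (-6) = 0.500
  β = (-7 - (-3)·0.500 - (-1)·0.000) / (6) = -0.917
  γ = (1 - (-3)·0.500 - (-2)·-0.917) / (9) = 0.074
Iteration 2:
  α = (-3 - (-2)·-0.917 - (3)·0.074) / (-6) = 0.843
  β = (-7 - (-3)·0.843 - (-1)·0.074) / (6) = -0.733
  γ = (1 - (-3)·0.843 - (-2)·-0.733) / (9) = 0.229
Residual b − A·x = (-0.095, 0.156, 0.002); ∞-norm = 0.156

0.156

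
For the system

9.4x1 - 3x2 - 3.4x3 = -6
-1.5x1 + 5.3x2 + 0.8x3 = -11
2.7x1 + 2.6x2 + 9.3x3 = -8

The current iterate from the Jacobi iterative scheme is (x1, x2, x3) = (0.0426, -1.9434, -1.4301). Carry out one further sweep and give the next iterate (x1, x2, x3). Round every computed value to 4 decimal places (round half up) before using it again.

(-1.7758, -1.8476, -0.3293)

One sweep:
  x1 = (-6 - (-3)·-1.9434 - (-3.4)·-1.4301) / (9.4) = -1.7758
  x2 = (-11 - (-1.5)·0.0426 - (0.8)·-1.4301) / (5.3) = -1.8476
  x3 = (-8 - (2.7)·0.0426 - (2.6)·-1.9434) / (9.3) = -0.3293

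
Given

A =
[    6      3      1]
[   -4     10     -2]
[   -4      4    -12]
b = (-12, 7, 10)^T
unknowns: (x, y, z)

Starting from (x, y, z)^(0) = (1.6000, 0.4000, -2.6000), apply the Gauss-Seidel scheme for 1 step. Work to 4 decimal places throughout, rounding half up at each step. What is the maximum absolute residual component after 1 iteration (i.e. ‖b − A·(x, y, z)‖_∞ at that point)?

4.3602

Iteration 1:
  x = (-12 - (3)·0.4000 - (1)·-2.6000) / (6) = -1.7667
  y = (7 - (-4)·-1.7667 - (-2)·-2.6000) / (10) = -0.5267
  z = (10 - (-4)·-1.7667 - (4)·-0.5267) / (-12) = -0.4200
Residual b − A·x = (0.6003, 4.3602, 0.0000); ∞-norm = 4.3602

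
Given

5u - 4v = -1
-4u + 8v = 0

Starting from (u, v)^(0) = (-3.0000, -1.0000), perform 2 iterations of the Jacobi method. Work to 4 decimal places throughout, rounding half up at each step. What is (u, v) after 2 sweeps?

Iteration 1:
  u = (-1 - (-4)·-1.0000) / (5) = -1.0000
  v = (0 - (-4)·-3.0000) / (8) = -1.5000
Iteration 2:
  u = (-1 - (-4)·-1.5000) / (5) = -1.4000
  v = (0 - (-4)·-1.0000) / (8) = -0.5000

(-1.4000, -0.5000)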